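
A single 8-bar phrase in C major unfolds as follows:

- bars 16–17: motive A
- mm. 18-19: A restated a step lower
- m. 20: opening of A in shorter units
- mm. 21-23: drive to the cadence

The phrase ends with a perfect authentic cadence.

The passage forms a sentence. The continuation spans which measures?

After the presentation (bars 16–19), the continuation covers the fragmentation through the cadence: mm. 20-23.

measures 20–23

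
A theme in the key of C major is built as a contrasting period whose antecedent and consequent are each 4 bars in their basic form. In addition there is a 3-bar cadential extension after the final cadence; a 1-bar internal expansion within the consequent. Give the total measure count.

Basic contrasting period: 4 + 4 = 8 bars.
8 (basic form) + 3 (cadential extension) + 1 (internal expansion) = 12.

12 measures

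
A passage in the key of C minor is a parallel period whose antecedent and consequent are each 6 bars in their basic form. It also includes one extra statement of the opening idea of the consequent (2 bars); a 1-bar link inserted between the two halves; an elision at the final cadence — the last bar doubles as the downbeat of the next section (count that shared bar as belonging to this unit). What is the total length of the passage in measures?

Basic parallel period: 6 + 6 = 12 bars.
12 (basic form) + 2 (extra statement) + 1 (link) = 15.
The elision shares a bar with the next section but does not change this unit's count.

15 measures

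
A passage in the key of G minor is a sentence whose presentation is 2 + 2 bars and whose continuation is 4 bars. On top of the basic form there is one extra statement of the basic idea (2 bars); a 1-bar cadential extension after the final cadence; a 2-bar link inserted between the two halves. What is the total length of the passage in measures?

Basic sentence: 2 + 2 + 4 = 8 bars.
8 (basic form) + 2 (extra statement) + 1 (cadential extension) + 2 (link) = 13.

13 measures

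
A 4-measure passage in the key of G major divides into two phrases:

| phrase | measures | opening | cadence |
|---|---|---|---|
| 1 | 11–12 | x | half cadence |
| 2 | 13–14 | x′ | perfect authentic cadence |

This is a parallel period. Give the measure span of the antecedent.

The phrase ending with the weaker cadence (half cadence) is the antecedent; the one ending more conclusively (perfect authentic cadence) is the consequent. The antecedent is measures 11–12.

measures 11–12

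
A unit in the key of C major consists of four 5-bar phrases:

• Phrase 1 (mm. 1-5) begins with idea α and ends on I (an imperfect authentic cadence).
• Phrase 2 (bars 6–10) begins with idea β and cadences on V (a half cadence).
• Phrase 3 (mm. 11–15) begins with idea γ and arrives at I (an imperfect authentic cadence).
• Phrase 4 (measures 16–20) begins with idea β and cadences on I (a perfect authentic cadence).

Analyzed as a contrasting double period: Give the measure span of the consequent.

measures 11–20

In a double period the four phrases pair into a large antecedent (phrases 1–2, ending half cadence) and a large consequent (phrases 3–4, ending perfect authentic cadence). The consequent spans mm. 11–20.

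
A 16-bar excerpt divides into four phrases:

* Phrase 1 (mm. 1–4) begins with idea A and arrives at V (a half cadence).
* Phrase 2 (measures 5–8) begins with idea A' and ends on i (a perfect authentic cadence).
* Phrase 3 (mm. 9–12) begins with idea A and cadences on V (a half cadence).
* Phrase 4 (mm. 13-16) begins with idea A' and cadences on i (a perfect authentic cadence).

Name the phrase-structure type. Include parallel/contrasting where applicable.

repeated period

The cadence pattern HC–PAC–HC–PAC is weak–strong twice, and phrases 3–4 restate phrases 1–2: a period heard twice, not a double period (which would end weakly at phrase 2).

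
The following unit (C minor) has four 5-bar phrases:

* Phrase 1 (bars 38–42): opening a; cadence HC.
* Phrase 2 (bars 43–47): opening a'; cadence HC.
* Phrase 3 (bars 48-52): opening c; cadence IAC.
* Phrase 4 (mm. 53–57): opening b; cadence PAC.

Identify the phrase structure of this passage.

contrasting double period

Four phrases in two halves: the first half (mm. 38–47) ends with a half cadence, the second (bars 48–57) with a perfect authentic cadence — a large antecedent–consequent pair, i.e. a double period.
Phrase 3 begins with different material from phrase 1, making it contrasting.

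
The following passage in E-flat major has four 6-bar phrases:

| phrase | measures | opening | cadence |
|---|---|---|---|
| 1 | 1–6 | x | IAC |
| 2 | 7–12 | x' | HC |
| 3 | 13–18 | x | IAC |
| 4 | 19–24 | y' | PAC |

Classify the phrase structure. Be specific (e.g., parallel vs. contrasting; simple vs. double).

Four phrases in two halves: the first half (measures 1–12) ends with a half cadence, the second (bars 13–24) with a perfect authentic cadence — a large antecedent–consequent pair, i.e. a double period.
Phrase 3 begins with the same material as phrase 1, making it parallel.

parallel double period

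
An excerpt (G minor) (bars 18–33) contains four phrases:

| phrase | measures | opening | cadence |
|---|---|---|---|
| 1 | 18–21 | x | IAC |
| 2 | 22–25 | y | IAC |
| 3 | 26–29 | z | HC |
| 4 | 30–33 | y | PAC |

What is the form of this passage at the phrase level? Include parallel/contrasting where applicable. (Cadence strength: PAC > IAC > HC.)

Four phrases in two halves: the first half (measures 18–25) ends with an imperfect authentic cadence, the second (measures 26-33) with a perfect authentic cadence — a large antecedent–consequent pair, i.e. a double period.
Phrase 3 begins with different material from phrase 1, making it contrasting.

contrasting double period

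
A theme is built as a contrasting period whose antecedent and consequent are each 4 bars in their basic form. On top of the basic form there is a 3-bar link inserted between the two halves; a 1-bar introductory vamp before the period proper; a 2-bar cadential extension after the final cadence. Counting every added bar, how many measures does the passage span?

14 measures

Basic contrasting period: 4 + 4 = 8 bars.
8 (basic form) + 3 (link) + 1 (introduction) + 2 (cadential extension) = 14.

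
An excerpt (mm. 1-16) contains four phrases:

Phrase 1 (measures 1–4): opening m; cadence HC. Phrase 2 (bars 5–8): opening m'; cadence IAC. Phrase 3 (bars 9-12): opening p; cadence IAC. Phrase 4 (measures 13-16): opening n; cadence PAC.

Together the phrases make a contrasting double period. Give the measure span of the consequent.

In a double period the first pair of phrases (ending imperfect authentic cadence) is the large antecedent and the second pair (ending perfect authentic cadence) is the large consequent; the consequent is measures 9–16.

measures 9–16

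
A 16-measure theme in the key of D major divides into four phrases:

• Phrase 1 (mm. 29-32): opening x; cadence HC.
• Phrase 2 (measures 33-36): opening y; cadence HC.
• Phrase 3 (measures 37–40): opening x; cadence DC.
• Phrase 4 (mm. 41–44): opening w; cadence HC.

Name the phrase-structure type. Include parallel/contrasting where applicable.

phrase group

Phrase 4 ends with a half cadence, no stronger than phrase 2's half cadence, so the four phrases do not form a double period; nor do phrases 3–4 duplicate 1–2, so it is not a repeated period. With no phrase reaching a conclusive cadence, the passage is a phrase group.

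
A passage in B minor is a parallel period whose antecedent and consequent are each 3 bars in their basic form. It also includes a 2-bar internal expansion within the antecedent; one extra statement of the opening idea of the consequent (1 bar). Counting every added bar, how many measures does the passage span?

9 measures

Basic parallel period: 3 + 3 = 6 bars.
6 (basic form) + 2 (internal expansion) + 1 (extra statement) = 9.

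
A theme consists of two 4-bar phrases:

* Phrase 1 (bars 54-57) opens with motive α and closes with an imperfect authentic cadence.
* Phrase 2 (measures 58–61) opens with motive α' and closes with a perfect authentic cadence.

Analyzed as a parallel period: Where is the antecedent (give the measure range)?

The antecedent is the phrase ending with the weaker cadence (imperfect authentic cadence, phrase 1) and the consequent the one ending more conclusively (perfect authentic cadence, phrase 2); the antecedent is mm. 54–57.

measures 54–57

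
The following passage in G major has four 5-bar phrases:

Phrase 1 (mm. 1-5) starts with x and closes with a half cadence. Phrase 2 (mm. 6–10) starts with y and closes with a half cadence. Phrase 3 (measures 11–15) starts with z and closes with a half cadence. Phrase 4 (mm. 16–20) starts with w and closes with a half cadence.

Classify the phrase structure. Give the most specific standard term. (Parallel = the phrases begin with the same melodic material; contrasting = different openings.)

phrase group

Phrase 4 ends with a half cadence, no stronger than phrase 2's half cadence, so the four phrases do not form a double period; nor do phrases 3–4 duplicate 1–2, so it is not a repeated period. With no phrase reaching a conclusive cadence, the passage is a phrase group.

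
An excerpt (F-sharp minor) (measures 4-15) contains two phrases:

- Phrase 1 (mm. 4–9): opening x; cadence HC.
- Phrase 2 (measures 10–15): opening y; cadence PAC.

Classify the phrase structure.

contrasting period

Phrase 1 ends with a half cadence (weaker) and phrase 2 with a perfect authentic cadence (stronger): antecedent + consequent = a period.
The two phrases open with different material (x / y), so the period is contrasting.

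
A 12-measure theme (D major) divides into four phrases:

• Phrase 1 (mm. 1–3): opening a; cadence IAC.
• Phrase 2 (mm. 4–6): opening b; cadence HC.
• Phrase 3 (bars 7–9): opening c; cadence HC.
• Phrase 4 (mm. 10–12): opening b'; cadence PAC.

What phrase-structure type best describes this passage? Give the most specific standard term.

contrasting double period

Four phrases in two halves: the first half (mm. 1–6) ends with a half cadence, the second (mm. 7–12) with a perfect authentic cadence — a large antecedent–consequent pair, i.e. a double period.
Phrase 3 begins with different material from phrase 1, making it contrasting.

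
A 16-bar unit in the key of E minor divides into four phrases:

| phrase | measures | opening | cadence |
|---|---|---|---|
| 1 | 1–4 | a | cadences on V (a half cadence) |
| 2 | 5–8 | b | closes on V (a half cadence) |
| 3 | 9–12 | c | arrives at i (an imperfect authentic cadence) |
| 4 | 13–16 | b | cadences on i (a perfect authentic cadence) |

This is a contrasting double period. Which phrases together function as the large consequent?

phrases 3 and 4

In a double period the first pair of phrases (ending half cadence) is the large antecedent and the second pair (ending perfect authentic cadence) is the large consequent; the consequent is phrases 3 and 4.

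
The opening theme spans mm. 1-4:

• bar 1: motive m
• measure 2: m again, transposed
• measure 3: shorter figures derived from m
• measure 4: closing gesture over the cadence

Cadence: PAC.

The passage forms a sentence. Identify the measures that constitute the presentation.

The presentation of a sentence is the basic idea (bar 1) plus its repetition (bar 2); the presentation is therefore measures 1-2.

measures 1–2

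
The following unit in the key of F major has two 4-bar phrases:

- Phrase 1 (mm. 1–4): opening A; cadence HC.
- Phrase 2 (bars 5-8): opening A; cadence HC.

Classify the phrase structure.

Both phrases have the same opening (A) and the same cadence (half cadence): the second is a restatement, not a consequent, so this is a repeated phrase rather than a period.

repeated phrase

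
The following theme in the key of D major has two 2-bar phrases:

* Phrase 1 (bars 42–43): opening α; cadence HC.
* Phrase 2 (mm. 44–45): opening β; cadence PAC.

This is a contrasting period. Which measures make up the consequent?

The phrase ending with the weaker cadence (half cadence) is the antecedent; the one ending more conclusively (perfect authentic cadence) is the consequent. The consequent is measures 44–45.

measures 44–45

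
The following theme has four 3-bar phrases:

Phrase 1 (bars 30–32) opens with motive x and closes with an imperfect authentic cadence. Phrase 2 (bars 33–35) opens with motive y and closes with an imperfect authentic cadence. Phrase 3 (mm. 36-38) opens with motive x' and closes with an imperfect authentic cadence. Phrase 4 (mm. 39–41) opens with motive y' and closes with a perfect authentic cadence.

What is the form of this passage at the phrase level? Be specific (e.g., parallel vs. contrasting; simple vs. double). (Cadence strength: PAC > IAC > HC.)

Four phrases in two halves: the first half (mm. 30–35) ends with an imperfect authentic cadence, the second (mm. 36–41) with a perfect authentic cadence — a large antecedent–consequent pair, i.e. a double period.
Phrase 3 begins with the same material as phrase 1, making it parallel.

parallel double period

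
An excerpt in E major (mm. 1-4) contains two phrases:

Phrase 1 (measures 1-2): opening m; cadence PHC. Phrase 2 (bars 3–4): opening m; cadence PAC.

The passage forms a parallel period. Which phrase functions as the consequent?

phrase 2

The phrase ending with the weaker cadence (Phrygian half cadence) is the antecedent; the one ending more conclusively (perfect authentic cadence) is the consequent. The consequent is phrase 2.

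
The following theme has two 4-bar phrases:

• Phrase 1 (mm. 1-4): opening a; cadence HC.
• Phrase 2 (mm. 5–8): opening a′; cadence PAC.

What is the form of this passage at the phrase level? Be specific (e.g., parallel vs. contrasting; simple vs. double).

Phrase 1 ends with a half cadence (weaker) and phrase 2 with a perfect authentic cadence (stronger): antecedent + consequent = a period.
The two phrases open with the same material (a / a′), so the period is parallel.

parallel period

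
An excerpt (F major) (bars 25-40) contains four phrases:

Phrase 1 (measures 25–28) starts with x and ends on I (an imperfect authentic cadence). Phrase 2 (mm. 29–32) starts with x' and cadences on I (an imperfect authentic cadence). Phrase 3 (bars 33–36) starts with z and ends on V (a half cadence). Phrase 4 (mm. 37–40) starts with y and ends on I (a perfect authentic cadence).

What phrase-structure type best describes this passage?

Four phrases in two halves: the first half (bars 25–32) ends with an imperfect authentic cadence, the second (mm. 33–40) with a perfect authentic cadence — a large antecedent–consequent pair, i.e. a double period.
Phrase 3 begins with different material from phrase 1, making it contrasting.

contrasting double period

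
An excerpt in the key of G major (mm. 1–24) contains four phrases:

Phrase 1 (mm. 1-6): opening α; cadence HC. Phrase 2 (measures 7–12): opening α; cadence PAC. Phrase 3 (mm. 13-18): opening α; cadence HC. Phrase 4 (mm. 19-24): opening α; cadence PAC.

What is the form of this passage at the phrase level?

The cadence pattern HC–PAC–HC–PAC is weak–strong twice, and phrases 3–4 restate phrases 1–2: a period heard twice, not a double period (which would end weakly at phrase 2).

repeated period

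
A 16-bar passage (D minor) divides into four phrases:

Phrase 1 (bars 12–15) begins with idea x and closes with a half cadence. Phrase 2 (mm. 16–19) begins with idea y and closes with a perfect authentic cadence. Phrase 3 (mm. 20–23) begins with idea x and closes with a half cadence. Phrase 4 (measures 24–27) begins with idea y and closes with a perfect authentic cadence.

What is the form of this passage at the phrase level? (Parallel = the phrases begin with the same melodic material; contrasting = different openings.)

The cadence pattern HC–PAC–HC–PAC is weak–strong twice, and phrases 3–4 restate phrases 1–2: a period heard twice, not a double period (which would end weakly at phrase 2).

repeated period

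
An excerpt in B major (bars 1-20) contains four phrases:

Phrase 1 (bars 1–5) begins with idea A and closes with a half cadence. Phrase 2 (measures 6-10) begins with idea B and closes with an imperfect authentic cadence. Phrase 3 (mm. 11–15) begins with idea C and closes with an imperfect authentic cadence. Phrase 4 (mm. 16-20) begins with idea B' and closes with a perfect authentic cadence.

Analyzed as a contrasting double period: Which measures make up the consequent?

In a double period the four phrases pair into a large antecedent (phrases 1–2, ending imperfect authentic cadence) and a large consequent (phrases 3–4, ending perfect authentic cadence). The consequent spans measures 11–20.

measures 11–20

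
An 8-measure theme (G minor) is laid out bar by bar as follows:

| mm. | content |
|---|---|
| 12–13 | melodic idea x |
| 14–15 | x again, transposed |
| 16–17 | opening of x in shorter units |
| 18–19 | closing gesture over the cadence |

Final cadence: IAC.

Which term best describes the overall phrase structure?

sentence

Basic idea (mm. 12–13) + its repetition (measures 14–15) form the presentation; fragmentation and cadence (bars 16-19) form the continuation — the 8-bar whole is a sentence.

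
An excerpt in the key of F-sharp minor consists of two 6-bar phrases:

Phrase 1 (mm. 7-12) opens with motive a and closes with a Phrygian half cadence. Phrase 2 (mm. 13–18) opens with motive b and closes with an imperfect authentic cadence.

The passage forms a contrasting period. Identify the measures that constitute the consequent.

measures 13–18

The antecedent is the phrase ending with the weaker cadence (Phrygian half cadence, phrase 1) and the consequent the one ending more conclusively (imperfect authentic cadence, phrase 2); the consequent is mm. 13-18.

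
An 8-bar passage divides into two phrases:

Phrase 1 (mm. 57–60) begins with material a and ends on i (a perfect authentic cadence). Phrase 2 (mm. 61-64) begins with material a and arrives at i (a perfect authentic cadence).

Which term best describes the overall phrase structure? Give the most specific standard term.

Both phrases have the same opening (a) and the same cadence (perfect authentic cadence): the second is a restatement, not a consequent, so this is a repeated phrase rather than a period.

repeated phrase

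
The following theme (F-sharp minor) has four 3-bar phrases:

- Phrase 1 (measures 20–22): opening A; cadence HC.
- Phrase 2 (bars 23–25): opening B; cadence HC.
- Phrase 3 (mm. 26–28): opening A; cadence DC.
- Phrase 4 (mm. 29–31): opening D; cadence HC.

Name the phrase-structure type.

phrase group

Phrase 4 ends with a half cadence, no stronger than phrase 2's half cadence, so the four phrases do not form a double period; nor do phrases 3–4 duplicate 1–2, so it is not a repeated period. With no phrase reaching a conclusive cadence, the passage is a phrase group.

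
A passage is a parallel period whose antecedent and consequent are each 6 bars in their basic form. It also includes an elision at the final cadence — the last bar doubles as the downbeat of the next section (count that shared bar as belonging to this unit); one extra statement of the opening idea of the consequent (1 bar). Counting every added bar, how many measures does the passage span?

13 measures

Basic parallel period: 6 + 6 = 12 bars.
12 (basic form) + 1 (extra statement) = 13.
The elision shares a bar with the next section but does not change this unit's count.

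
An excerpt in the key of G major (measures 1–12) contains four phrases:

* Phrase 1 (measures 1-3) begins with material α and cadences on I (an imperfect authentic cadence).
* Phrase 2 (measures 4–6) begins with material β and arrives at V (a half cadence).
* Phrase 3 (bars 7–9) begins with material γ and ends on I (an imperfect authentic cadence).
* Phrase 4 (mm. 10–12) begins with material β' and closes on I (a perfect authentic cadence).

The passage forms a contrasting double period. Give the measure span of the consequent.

measures 7–12

In a double period the first pair of phrases (ending half cadence) is the large antecedent and the second pair (ending perfect authentic cadence) is the large consequent; the consequent is measures 7–12.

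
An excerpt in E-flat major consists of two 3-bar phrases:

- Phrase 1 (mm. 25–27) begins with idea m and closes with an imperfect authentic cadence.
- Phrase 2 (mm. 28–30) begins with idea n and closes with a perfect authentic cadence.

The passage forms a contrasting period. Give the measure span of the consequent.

The antecedent is the phrase ending with the weaker cadence (imperfect authentic cadence, phrase 1) and the consequent the one ending more conclusively (perfect authentic cadence, phrase 2); the consequent is bars 28–30.

measures 28–30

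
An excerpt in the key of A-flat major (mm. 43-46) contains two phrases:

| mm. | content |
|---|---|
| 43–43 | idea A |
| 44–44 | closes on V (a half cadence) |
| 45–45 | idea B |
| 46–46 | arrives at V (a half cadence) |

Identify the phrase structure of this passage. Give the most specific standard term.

phrase group

The second phrase closes with a half cadence, which is not stronger than the first phrase's half cadence; without a weak→strong cadential pair there is no antecedent–consequent relationship, so this is a phrase group rather than a period.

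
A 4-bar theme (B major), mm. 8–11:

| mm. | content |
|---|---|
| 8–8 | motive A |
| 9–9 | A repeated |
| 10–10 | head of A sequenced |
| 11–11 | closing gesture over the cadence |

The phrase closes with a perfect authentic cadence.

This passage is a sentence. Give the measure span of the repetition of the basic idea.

measures 9–9

The presentation of a sentence is the basic idea (measure 8) plus its repetition (m. 9); the repetition of the basic idea is therefore measure 9.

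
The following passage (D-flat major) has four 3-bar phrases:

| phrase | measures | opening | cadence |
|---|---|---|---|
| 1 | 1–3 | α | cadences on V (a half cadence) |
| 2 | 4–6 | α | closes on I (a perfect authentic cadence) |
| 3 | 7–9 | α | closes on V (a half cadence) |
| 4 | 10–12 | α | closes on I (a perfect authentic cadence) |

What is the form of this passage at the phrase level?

repeated period

The cadence pattern HC–PAC–HC–PAC is weak–strong twice, and phrases 3–4 restate phrases 1–2: a period heard twice, not a double period (which would end weakly at phrase 2).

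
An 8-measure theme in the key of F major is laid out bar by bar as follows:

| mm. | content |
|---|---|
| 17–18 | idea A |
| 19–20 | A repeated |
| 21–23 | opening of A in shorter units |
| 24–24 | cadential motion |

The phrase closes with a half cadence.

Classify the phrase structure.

sentence

Basic idea (bars 17–18) + its repetition (bars 19-20) form the presentation; fragmentation and cadence (measures 21-24) form the continuation — the 8-bar whole is a sentence.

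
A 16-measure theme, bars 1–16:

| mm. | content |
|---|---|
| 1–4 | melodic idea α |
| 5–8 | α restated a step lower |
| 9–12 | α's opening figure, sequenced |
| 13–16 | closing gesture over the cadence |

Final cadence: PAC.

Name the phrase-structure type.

sentence

Basic idea (bars 1–4) + its repetition (mm. 5-8) form the presentation; fragmentation and cadence (bars 9–16) form the continuation — the 16-bar whole is a sentence.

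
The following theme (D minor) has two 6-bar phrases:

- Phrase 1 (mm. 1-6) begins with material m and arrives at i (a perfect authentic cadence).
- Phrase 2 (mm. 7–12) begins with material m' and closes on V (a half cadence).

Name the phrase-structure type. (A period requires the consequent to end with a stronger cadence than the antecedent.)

The second phrase closes with a half cadence, which is not stronger than the first phrase's perfect authentic cadence; without a weak→strong cadential pair there is no antecedent–consequent relationship, so this is a phrase group rather than a period.

phrase group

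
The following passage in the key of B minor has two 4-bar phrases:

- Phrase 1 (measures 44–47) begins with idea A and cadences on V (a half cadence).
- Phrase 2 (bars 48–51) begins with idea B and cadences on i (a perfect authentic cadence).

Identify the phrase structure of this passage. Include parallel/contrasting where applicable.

contrasting period

Phrase 1 ends with a half cadence (weaker) and phrase 2 with a perfect authentic cadence (stronger): antecedent + consequent = a period.
The two phrases open with different material (A / B), so the period is contrasting.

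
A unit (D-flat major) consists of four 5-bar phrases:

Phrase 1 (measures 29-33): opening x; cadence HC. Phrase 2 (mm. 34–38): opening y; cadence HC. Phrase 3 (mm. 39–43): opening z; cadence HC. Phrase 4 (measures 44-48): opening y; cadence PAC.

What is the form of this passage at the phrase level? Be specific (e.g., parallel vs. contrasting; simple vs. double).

contrasting double period

Four phrases in two halves: the first half (mm. 29–38) ends with a half cadence, the second (mm. 39-48) with a perfect authentic cadence — a large antecedent–consequent pair, i.e. a double period.
Phrase 3 begins with different material from phrase 1, making it contrasting.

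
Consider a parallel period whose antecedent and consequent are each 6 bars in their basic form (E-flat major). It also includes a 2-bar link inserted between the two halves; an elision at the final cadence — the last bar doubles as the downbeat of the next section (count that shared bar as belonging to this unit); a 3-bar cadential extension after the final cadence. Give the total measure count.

Basic parallel period: 6 + 6 = 12 bars.
12 (basic form) + 2 (link) + 3 (cadential extension) = 17.
The elision shares a bar with the next section but does not change this unit's count.

17 measures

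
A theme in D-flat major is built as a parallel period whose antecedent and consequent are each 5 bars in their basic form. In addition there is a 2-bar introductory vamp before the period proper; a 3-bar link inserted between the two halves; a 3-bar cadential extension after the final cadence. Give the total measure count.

18 measures

Basic parallel period: 5 + 5 = 10 bars.
10 (basic form) + 2 (introduction) + 3 (link) + 3 (cadential extension) = 18.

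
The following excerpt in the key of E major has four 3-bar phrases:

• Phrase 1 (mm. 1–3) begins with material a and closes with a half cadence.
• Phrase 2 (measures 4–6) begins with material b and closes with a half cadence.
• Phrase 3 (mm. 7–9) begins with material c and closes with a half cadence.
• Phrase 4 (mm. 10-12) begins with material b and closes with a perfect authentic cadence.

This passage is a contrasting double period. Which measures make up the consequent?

measures 7–12

In a double period the four phrases pair into a large antecedent (phrases 1–2, ending half cadence) and a large consequent (phrases 3–4, ending perfect authentic cadence). The consequent spans mm. 7–12.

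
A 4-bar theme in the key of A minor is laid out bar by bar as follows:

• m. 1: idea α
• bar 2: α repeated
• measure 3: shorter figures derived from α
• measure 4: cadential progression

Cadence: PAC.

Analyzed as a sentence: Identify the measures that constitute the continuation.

After the presentation (bars 1-2), the continuation covers the fragmentation through the cadence: measures 3–4.

measures 3–4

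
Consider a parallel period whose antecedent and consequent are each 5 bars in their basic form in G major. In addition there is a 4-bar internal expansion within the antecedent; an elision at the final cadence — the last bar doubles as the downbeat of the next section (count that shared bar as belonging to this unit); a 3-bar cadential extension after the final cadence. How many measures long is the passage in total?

17 measures

Basic parallel period: 5 + 5 = 10 bars.
10 (basic form) + 4 (internal expansion) + 3 (cadential extension) = 17.
The elision shares a bar with the next section but does not change this unit's count.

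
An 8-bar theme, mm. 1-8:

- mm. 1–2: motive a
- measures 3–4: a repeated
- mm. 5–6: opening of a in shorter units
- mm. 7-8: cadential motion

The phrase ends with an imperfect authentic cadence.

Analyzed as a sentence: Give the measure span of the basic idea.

The presentation of a sentence is the basic idea (measures 1–2) plus its repetition (mm. 3–4); the basic idea is therefore measures 1-2.

measures 1–2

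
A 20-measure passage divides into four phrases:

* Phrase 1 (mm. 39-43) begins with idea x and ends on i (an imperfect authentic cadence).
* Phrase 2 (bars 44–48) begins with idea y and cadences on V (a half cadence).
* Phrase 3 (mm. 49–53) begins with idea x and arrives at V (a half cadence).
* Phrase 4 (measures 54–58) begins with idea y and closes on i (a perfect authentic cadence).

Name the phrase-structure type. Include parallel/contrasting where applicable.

Four phrases in two halves: the first half (mm. 39–48) ends with a half cadence, the second (measures 49–58) with a perfect authentic cadence — a large antecedent–consequent pair, i.e. a double period.
Phrase 3 begins with the same material as phrase 1, making it parallel.

parallel double period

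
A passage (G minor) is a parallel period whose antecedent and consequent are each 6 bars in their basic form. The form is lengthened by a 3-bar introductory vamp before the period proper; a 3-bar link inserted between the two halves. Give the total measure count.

18 measures

Basic parallel period: 6 + 6 = 12 bars.
12 (basic form) + 3 (introduction) + 3 (link) = 18.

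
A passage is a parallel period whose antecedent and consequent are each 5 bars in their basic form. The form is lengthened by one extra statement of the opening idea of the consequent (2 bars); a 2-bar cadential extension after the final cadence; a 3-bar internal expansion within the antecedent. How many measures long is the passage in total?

17 measures

Basic parallel period: 5 + 5 = 10 bars.
10 (basic form) + 2 (extra statement) + 2 (cadential extension) + 3 (internal expansion) = 17.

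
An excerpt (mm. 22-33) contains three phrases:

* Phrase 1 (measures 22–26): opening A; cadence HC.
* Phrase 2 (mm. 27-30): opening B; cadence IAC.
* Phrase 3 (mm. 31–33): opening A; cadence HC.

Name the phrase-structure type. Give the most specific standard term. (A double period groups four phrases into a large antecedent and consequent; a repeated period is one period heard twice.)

phrase group

The final phrase closes with a half cadence, which is not stronger than the preceding imperfect authentic cadence; the 3 phrases lack an overall antecedent–consequent design and so form a phrase group.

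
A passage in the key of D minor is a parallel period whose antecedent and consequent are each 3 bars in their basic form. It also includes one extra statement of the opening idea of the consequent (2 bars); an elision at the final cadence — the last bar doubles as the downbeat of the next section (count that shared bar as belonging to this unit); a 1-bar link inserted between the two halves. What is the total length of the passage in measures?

Basic parallel period: 3 + 3 = 6 bars.
6 (basic form) + 2 (extra statement) + 1 (link) = 9.
The elision shares a bar with the next section but does not change this unit's count.

9 measures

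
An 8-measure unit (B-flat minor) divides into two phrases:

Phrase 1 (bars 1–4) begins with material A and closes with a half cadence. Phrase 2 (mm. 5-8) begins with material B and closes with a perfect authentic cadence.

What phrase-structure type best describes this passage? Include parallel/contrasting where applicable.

contrasting period

Phrase 1 ends with a half cadence (weaker) and phrase 2 with a perfect authentic cadence (stronger): antecedent + consequent = a period.
The two phrases open with different material (A / B), so the period is contrasting.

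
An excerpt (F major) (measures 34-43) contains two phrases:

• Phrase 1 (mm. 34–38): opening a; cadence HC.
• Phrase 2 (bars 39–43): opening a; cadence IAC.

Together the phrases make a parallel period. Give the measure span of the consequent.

The phrase ending with the weaker cadence (half cadence) is the antecedent; the one ending more conclusively (imperfect authentic cadence) is the consequent. The consequent is measures 39–43.

measures 39–43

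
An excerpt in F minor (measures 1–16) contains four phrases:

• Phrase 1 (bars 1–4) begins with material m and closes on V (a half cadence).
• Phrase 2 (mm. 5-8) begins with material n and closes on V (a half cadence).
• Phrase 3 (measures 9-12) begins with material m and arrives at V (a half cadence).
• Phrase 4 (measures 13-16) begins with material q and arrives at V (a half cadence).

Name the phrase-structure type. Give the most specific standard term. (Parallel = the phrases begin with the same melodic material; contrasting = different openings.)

Phrase 4 ends with a half cadence, no stronger than phrase 2's half cadence, so the four phrases do not form a double period; nor do phrases 3–4 duplicate 1–2, so it is not a repeated period. With no phrase reaching a conclusive cadence, the passage is a phrase group.

phrase group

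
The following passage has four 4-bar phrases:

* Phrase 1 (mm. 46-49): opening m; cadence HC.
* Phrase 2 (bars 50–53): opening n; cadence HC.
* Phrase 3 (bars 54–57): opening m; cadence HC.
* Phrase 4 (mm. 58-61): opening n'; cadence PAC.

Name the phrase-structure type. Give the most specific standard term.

Four phrases in two halves: the first half (mm. 46-53) ends with a half cadence, the second (mm. 54-61) with a perfect authentic cadence — a large antecedent–consequent pair, i.e. a double period.
Phrase 3 begins with the same material as phrase 1, making it parallel.

parallel double period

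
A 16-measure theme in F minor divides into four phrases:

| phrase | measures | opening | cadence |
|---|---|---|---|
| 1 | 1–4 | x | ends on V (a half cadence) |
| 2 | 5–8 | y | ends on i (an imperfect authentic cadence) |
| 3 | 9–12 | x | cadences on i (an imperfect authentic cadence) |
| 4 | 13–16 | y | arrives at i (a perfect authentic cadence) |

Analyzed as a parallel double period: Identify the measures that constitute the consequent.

In a double period the four phrases pair into a large antecedent (phrases 1–2, ending imperfect authentic cadence) and a large consequent (phrases 3–4, ending perfect authentic cadence). The consequent spans mm. 9–16.

measures 9–16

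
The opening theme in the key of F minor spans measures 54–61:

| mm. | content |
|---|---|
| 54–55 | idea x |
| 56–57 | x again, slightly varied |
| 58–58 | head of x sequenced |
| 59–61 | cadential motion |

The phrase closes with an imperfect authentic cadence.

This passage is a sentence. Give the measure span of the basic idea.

measures 54–55

The presentation of a sentence is the basic idea (measures 54–55) plus its repetition (measures 56–57); the basic idea is therefore mm. 54–55.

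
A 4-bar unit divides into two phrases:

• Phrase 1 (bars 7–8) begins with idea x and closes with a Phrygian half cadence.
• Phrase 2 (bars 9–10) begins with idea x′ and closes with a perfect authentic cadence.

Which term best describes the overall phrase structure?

Phrase 1 ends with a Phrygian half cadence (weaker) and phrase 2 with a perfect authentic cadence (stronger): antecedent + consequent = a period.
The two phrases open with the same material (x / x′), so the period is parallel.

parallel period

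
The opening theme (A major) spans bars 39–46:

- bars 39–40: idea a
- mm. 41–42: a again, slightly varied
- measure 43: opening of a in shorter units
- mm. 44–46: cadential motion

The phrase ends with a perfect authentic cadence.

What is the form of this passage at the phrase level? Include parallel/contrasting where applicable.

sentence

Basic idea (measures 39–40) + its repetition (mm. 41-42) form the presentation; fragmentation and cadence (mm. 43–46) form the continuation — the 8-bar whole is a sentence.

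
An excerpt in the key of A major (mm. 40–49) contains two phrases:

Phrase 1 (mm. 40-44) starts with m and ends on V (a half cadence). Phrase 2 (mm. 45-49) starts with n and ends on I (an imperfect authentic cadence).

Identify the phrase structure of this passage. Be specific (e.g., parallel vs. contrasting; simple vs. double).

contrasting period

Phrase 1 ends with a half cadence (weaker) and phrase 2 with an imperfect authentic cadence (stronger): antecedent + consequent = a period.
The two phrases open with different material (m / n), so the period is contrasting.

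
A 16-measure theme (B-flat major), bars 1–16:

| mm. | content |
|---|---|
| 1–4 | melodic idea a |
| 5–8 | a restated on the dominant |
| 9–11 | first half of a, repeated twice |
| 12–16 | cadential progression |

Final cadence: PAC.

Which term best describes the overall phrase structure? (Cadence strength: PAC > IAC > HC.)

Basic idea (mm. 1–4) + its repetition (bars 5-8) form the presentation; fragmentation and cadence (mm. 9–16) form the continuation — the 16-bar whole is a sentence.

sentence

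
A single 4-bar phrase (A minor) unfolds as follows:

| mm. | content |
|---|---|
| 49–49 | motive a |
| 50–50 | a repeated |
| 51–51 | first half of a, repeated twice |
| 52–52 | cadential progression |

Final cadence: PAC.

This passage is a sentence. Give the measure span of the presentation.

measures 49–50

The presentation of a sentence is the basic idea (m. 49) plus its repetition (m. 50); the presentation is therefore bars 49-50.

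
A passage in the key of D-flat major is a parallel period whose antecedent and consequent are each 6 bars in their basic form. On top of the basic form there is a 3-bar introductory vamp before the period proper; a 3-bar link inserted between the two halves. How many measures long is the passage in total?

18 measures

Basic parallel period: 6 + 6 = 12 bars.
12 (basic form) + 3 (introduction) + 3 (link) = 18.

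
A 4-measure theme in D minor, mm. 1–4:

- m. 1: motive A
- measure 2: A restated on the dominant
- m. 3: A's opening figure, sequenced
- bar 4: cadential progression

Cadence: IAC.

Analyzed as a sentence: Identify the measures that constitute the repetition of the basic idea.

The presentation of a sentence is the basic idea (measure 1) plus its repetition (measure 2); the repetition of the basic idea is therefore bar 2.

measures 2–2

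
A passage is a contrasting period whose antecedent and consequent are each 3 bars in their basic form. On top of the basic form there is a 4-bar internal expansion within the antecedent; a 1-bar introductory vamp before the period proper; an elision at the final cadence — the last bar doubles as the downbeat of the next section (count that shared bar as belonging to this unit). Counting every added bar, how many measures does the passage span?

Basic contrasting period: 3 + 3 = 6 bars.
6 (basic form) + 4 (internal expansion) + 1 (introduction) = 11.
The elision shares a bar with the next section but does not change this unit's count.

11 measures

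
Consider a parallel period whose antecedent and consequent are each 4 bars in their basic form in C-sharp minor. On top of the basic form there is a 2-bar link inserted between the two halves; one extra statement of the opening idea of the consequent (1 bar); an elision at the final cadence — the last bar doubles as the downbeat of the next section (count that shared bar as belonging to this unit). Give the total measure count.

11 measures

Basic parallel period: 4 + 4 = 8 bars.
8 (basic form) + 2 (link) + 1 (extra statement) = 11.
The elision shares a bar with the next section but does not change this unit's count.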